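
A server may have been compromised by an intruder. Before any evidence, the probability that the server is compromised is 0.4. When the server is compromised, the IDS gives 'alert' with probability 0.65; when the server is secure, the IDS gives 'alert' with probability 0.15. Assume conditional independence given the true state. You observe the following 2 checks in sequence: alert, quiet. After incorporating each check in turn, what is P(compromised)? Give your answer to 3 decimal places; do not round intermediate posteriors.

0.543

Apply Bayes' rule sequentially, carrying P(compromised) forward.
After 'alert': P(compromised) = 0.65·0.4000 / (0.65·0.4000 + 0.15·0.6000) ≈ 0.7429
After 'quiet': P(compromised) = 0.35·0.7429 / (0.35·0.7429 + 0.85·0.2571) ≈ 0.5433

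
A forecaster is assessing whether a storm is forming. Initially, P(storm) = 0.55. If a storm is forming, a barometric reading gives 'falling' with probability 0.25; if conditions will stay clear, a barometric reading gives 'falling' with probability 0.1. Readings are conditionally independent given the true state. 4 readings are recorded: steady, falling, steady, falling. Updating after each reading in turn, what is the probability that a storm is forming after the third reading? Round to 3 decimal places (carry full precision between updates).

0.680

After 'steady': P(storm) = 0.75·0.5500 / (0.75·0.5500 + 0.9·0.4500) ≈ 0.5046
After 'falling': P(storm) = 0.25·0.5046 / (0.25·0.5046 + 0.1·0.4954) ≈ 0.7180
After 'steady': P(storm) = 0.75·0.7180 / (0.75·0.7180 + 0.9·0.2820) ≈ 0.6797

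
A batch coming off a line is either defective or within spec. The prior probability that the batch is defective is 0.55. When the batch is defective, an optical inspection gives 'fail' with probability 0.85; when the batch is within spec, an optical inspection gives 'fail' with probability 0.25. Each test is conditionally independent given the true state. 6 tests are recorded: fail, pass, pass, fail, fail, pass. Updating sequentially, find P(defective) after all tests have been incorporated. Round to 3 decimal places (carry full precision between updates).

After 'fail': P(defective) = 0.85·0.5500 / (0.85·0.5500 + 0.25·0.4500) ≈ 0.8060
After 'pass': P(defective) = 0.15·0.8060 / (0.15·0.8060 + 0.75·0.1940) ≈ 0.4539
After 'pass': P(defective) = 0.15·0.4539 / (0.15·0.4539 + 0.75·0.5461) ≈ 0.1425
After 'fail': P(defective) = 0.85·0.1425 / (0.85·0.1425 + 0.25·0.8575) ≈ 0.3611
After 'fail': P(defective) = 0.85·0.3611 / (0.85·0.3611 + 0.25·0.6389) ≈ 0.6577
After 'pass': P(defective) = 0.15·0.6577 / (0.15·0.6577 + 0.75·0.3423) ≈ 0.2776

0.278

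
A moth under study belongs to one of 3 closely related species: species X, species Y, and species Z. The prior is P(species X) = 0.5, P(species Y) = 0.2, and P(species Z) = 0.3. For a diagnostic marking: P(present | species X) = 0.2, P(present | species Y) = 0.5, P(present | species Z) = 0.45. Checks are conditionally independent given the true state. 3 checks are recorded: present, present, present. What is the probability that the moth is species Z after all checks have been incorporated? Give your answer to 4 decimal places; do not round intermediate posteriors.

0.4852

After 'present': normaliser = 0.2·0.5000 + 0.5·0.2000 + 0.45·0.3000; P(species X) ≈ 0.2985, P(species Y) ≈ 0.2985, P(species Z) ≈ 0.4030
After 'present': normaliser = 0.2·0.2985 + 0.5·0.2985 + 0.45·0.4030; P(species X) ≈ 0.1530, P(species Y) ≈ 0.3824, P(species Z) ≈ 0.4646
After 'present': normaliser = 0.2·0.1530 + 0.5·0.3824 + 0.45·0.4646; P(species X) ≈ 0.0710, P(species Y) ≈ 0.4438, P(species Z) ≈ 0.4852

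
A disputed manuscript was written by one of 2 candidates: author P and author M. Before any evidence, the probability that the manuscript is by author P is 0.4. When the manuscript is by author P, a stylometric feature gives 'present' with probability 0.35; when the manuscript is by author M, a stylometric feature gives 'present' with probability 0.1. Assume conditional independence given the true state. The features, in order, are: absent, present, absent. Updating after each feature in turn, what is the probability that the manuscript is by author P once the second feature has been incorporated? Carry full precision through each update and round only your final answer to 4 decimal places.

0.6276

After 'absent': P(author P) = 0.65·0.4000 / (0.65·0.4000 + 0.9·0.6000) ≈ 0.3250
After 'present': P(author P) = 0.35·0.3250 / (0.35·0.3250 + 0.1·0.6750) ≈ 0.6276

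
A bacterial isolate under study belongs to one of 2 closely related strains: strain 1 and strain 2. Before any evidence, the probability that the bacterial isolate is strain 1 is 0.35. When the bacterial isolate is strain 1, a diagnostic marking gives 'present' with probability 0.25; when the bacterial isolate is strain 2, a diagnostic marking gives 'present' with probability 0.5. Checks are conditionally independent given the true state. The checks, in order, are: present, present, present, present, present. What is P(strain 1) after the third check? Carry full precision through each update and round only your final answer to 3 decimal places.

Each posterior becomes the prior for the next update.
After 'present': P(strain 1) = 0.25·0.3500 / (0.25·0.3500 + 0.5·0.6500) ≈ 0.2121
After 'present': P(strain 1) = 0.25·0.2121 / (0.25·0.2121 + 0.5·0.7879) ≈ 0.1186
After 'present': P(strain 1) = 0.25·0.1186 / (0.25·0.1186 + 0.5·0.8814) ≈ 0.0631

0.063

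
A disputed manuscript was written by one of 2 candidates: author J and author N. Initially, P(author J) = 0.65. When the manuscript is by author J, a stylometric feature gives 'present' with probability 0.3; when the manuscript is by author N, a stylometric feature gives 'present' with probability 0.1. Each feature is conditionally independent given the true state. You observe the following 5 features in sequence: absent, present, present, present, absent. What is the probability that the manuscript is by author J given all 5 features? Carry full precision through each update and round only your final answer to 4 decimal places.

0.9681

After 'absent': P(author J) = 0.7·0.6500 / (0.7·0.6500 + 0.9·0.3500) ≈ 0.5909
After 'present': P(author J) = 0.3·0.5909 / (0.3·0.5909 + 0.1·0.4091) ≈ 0.8125
After 'present': P(author J) = 0.3·0.8125 / (0.3·0.8125 + 0.1·0.1875) ≈ 0.9286
After 'present': P(author J) = 0.3·0.9286 / (0.3·0.9286 + 0.1·0.0714) ≈ 0.9750
After 'absent': P(author J) = 0.7·0.9750 / (0.7·0.9750 + 0.9·0.0250) ≈ 0.9681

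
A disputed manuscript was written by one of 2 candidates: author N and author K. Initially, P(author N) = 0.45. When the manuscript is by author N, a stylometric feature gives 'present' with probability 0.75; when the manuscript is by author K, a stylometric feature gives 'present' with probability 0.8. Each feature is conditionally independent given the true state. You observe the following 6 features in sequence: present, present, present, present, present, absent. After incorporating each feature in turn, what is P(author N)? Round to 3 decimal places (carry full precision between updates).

0.426

After 'present': P(author N) = 0.75·0.4500 / (0.75·0.4500 + 0.8·0.5500) ≈ 0.4341
After 'present': P(author N) = 0.75·0.4341 / (0.75·0.4341 + 0.8·0.5659) ≈ 0.4183
After 'present': P(author N) = 0.75·0.4183 / (0.75·0.4183 + 0.8·0.5817) ≈ 0.4027
After 'present': P(author N) = 0.75·0.4027 / (0.75·0.4027 + 0.8·0.5973) ≈ 0.3873
After 'present': P(author N) = 0.75·0.3873 / (0.75·0.3873 + 0.8·0.6127) ≈ 0.3721
After 'absent': P(author N) = 0.25·0.3721 / (0.25·0.3721 + 0.2·0.6279) ≈ 0.4255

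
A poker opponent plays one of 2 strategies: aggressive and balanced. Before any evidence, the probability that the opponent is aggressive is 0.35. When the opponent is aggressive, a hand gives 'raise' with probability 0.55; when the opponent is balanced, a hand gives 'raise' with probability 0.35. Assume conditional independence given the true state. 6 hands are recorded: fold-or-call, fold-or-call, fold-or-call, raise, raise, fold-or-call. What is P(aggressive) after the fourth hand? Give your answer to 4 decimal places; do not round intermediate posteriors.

After 'fold-or-call': P(aggressive) = 0.45·0.3500 / (0.45·0.3500 + 0.65·0.6500) ≈ 0.2716
After 'fold-or-call': P(aggressive) = 0.45·0.2716 / (0.45·0.2716 + 0.65·0.7284) ≈ 0.2051
After 'fold-or-call': P(aggressive) = 0.45·0.2051 / (0.45·0.2051 + 0.65·0.7949) ≈ 0.1516
After 'raise': P(aggressive) = 0.55·0.1516 / (0.55·0.1516 + 0.35·0.8484) ≈ 0.2192

0.2192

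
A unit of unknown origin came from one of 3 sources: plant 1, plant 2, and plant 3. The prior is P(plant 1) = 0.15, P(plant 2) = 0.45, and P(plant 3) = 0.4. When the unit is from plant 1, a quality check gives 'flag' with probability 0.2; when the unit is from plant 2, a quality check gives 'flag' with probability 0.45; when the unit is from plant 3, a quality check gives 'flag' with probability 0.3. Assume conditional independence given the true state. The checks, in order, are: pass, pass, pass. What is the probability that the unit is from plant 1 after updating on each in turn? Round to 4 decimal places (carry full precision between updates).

After 'pass': normaliser = 0.8·0.1500 + 0.55·0.4500 + 0.7·0.4000; P(plant 1) ≈ 0.1853, P(plant 2) ≈ 0.3822, P(plant 3) ≈ 0.4324
After 'pass': normaliser = 0.8·0.1853 + 0.55·0.3822 + 0.7·0.4324; P(plant 1) ≈ 0.2242, P(plant 2) ≈ 0.3180, P(plant 3) ≈ 0.4578
After 'pass': normaliser = 0.8·0.2242 + 0.55·0.3180 + 0.7·0.4578; P(plant 1) ≈ 0.2659, P(plant 2) ≈ 0.2592, P(plant 3) ≈ 0.4750

0.2659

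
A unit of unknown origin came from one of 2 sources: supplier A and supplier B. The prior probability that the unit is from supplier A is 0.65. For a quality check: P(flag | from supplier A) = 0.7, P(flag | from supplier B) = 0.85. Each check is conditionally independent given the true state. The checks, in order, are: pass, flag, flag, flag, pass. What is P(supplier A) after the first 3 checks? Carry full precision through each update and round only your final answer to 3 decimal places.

0.716

After 'pass': P(supplier A) = 0.3·0.6500 / (0.3·0.6500 + 0.15·0.3500) ≈ 0.7879
After 'flag': P(supplier A) = 0.7·0.7879 / (0.7·0.7879 + 0.85·0.2121) ≈ 0.7536
After 'flag': P(supplier A) = 0.7·0.7536 / (0.7·0.7536 + 0.85·0.2464) ≈ 0.7158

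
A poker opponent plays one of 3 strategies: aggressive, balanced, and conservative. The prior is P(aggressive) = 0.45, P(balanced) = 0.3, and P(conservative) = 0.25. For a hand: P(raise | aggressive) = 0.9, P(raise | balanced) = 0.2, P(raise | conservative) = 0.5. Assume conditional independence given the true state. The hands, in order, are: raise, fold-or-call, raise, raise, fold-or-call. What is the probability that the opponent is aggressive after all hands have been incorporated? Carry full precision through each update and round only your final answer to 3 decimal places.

After 'raise': normaliser = 0.9·0.4500 + 0.2·0.3000 + 0.5·0.2500; P(aggressive) ≈ 0.6864, P(balanced) ≈ 0.1017, P(conservative) ≈ 0.2119
After 'fold-or-call': normaliser = 0.1·0.6864 + 0.8·0.1017 + 0.5·0.2119; P(aggressive) ≈ 0.2682, P(balanced) ≈ 0.3179, P(conservative) ≈ 0.4139
After 'raise': normaliser = 0.9·0.2682 + 0.2·0.3179 + 0.5·0.4139; P(aggressive) ≈ 0.4715, P(balanced) ≈ 0.1242, P(conservative) ≈ 0.4043
After 'raise': normaliser = 0.9·0.4715 + 0.2·0.1242 + 0.5·0.4043; P(aggressive) ≈ 0.6515, P(balanced) ≈ 0.0381, P(conservative) ≈ 0.3103
After 'fold-or-call': normaliser = 0.1·0.6515 + 0.8·0.0381 + 0.5·0.3103; P(aggressive) ≈ 0.2598, P(balanced) ≈ 0.1216, P(conservative) ≈ 0.6186

0.260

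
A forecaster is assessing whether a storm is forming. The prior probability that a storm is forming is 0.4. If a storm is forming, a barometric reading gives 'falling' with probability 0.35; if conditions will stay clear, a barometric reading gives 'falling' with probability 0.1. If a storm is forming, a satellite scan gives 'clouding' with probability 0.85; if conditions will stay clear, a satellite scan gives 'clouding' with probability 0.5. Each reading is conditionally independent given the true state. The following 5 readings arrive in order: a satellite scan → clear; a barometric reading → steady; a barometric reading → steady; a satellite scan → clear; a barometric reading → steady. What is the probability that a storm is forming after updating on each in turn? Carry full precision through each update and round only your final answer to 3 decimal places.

0.022

After a satellite scan='clear': P(storm) = 0.15·0.4000 / (0.15·0.4000 + 0.5·0.6000) ≈ 0.1667
After a barometric reading='steady': P(storm) = 0.65·0.1667 / (0.65·0.1667 + 0.9·0.8333) ≈ 0.1262
After a barometric reading='steady': P(storm) = 0.65·0.1262 / (0.65·0.1262 + 0.9·0.8738) ≈ 0.0945
After a satellite scan='clear': P(storm) = 0.15·0.0945 / (0.15·0.0945 + 0.5·0.9055) ≈ 0.0303
After a barometric reading='steady': P(storm) = 0.65·0.0303 / (0.65·0.0303 + 0.9·0.9697) ≈ 0.0221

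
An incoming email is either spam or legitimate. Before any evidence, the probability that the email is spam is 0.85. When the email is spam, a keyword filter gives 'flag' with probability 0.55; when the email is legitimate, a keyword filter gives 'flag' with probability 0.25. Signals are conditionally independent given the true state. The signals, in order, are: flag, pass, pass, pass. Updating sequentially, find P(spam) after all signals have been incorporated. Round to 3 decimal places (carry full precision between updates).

Apply Bayes' rule sequentially, carrying P(spam) forward.
After 'flag': P(spam) = 0.55·0.8500 / (0.55·0.8500 + 0.25·0.1500) ≈ 0.9257
After 'pass': P(spam) = 0.45·0.9257 / (0.45·0.9257 + 0.75·0.0743) ≈ 0.8821
After 'pass': P(spam) = 0.45·0.8821 / (0.45·0.8821 + 0.75·0.1179) ≈ 0.8178
After 'pass': P(spam) = 0.45·0.8178 / (0.45·0.8178 + 0.75·0.1822) ≈ 0.7292

0.729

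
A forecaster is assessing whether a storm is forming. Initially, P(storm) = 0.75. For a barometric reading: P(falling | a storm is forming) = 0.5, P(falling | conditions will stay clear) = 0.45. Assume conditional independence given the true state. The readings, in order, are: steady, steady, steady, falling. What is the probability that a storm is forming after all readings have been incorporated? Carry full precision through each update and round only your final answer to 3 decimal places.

0.715

Apply Bayes' rule sequentially, carrying P(storm) forward.
After 'steady': P(storm) = 0.5·0.7500 / (0.5·0.7500 + 0.55·0.2500) ≈ 0.7317
After 'steady': P(storm) = 0.5·0.7317 / (0.5·0.7317 + 0.55·0.2683) ≈ 0.7126
After 'steady': P(storm) = 0.5·0.7126 / (0.5·0.7126 + 0.55·0.2874) ≈ 0.6927
After 'falling': P(storm) = 0.5·0.6927 / (0.5·0.6927 + 0.45·0.3073) ≈ 0.7146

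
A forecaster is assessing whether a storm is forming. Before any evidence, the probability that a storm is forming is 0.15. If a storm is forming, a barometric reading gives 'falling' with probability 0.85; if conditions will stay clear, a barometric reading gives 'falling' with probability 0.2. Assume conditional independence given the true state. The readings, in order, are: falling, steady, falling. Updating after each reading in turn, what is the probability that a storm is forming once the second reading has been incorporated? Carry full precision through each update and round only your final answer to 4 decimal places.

0.1233

After 'falling': P(storm) = 0.85·0.1500 / (0.85·0.1500 + 0.2·0.8500) ≈ 0.4286
After 'steady': P(storm) = 0.15·0.4286 / (0.15·0.4286 + 0.8·0.5714) ≈ 0.1233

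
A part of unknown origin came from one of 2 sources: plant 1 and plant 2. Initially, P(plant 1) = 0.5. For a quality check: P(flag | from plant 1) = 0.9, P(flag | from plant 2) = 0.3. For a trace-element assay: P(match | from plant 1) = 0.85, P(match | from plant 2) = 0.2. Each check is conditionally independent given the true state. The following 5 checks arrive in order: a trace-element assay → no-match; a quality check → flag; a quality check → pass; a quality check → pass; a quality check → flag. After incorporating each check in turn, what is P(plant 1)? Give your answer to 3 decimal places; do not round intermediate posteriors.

0.033

Each posterior becomes the prior for the next update.
After a trace-element assay='no-match': P(plant 1) = 0.15·0.5000 / (0.15·0.5000 + 0.8·0.5000) ≈ 0.1579
After a quality check='flag': P(plant 1) = 0.9·0.1579 / (0.9·0.1579 + 0.3·0.8421) ≈ 0.3600
After a quality check='pass': P(plant 1) = 0.1·0.3600 / (0.1·0.3600 + 0.7·0.6400) ≈ 0.0744
After a quality check='pass': P(plant 1) = 0.1·0.0744 / (0.1·0.0744 + 0.7·0.9256) ≈ 0.0113
After a quality check='flag': P(plant 1) = 0.9·0.0113 / (0.9·0.0113 + 0.3·0.9887) ≈ 0.0333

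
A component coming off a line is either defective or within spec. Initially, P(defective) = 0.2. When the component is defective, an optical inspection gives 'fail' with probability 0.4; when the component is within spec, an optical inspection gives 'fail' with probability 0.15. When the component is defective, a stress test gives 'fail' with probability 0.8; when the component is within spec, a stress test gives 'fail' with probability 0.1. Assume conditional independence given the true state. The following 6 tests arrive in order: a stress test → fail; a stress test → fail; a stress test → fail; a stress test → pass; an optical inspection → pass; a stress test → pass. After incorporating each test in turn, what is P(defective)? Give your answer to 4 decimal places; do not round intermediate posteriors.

0.8169

After a stress test='fail': P(defective) = 0.8·0.2000 / (0.8·0.2000 + 0.1·0.8000) ≈ 0.6667
After a stress test='fail': P(defective) = 0.8·0.6667 / (0.8·0.6667 + 0.1·0.3333) ≈ 0.9412
After a stress test='fail': P(defective) = 0.8·0.9412 / (0.8·0.9412 + 0.1·0.0588) ≈ 0.9922
After a stress test='pass': P(defective) = 0.2·0.9922 / (0.2·0.9922 + 0.9·0.0078) ≈ 0.9660
After an optical inspection='pass': P(defective) = 0.6·0.9660 / (0.6·0.9660 + 0.85·0.0340) ≈ 0.9526
After a stress test='pass': P(defective) = 0.2·0.9526 / (0.2·0.9526 + 0.9·0.0474) ≈ 0.8169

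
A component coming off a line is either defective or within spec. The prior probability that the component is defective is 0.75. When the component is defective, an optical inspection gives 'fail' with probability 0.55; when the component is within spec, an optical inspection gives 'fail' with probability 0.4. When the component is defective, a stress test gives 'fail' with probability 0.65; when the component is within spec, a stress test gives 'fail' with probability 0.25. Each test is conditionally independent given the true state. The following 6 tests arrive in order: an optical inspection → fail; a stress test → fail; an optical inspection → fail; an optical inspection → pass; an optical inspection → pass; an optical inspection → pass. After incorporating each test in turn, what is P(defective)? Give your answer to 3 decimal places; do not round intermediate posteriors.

Apply Bayes' rule sequentially, carrying P(defective) forward.
After an optical inspection='fail': P(defective) = 0.55·0.7500 / (0.55·0.7500 + 0.4·0.2500) ≈ 0.8049
After a stress test='fail': P(defective) = 0.65·0.8049 / (0.65·0.8049 + 0.25·0.1951) ≈ 0.9147
After an optical inspection='fail': P(defective) = 0.55·0.9147 / (0.55·0.9147 + 0.4·0.0853) ≈ 0.9365
After an optical inspection='pass': P(defective) = 0.45·0.9365 / (0.45·0.9365 + 0.6·0.0635) ≈ 0.9171
After an optical inspection='pass': P(defective) = 0.45·0.9171 / (0.45·0.9171 + 0.6·0.0829) ≈ 0.8924
After an optical inspection='pass': P(defective) = 0.45·0.8924 / (0.45·0.8924 + 0.6·0.1076) ≈ 0.8615

0.862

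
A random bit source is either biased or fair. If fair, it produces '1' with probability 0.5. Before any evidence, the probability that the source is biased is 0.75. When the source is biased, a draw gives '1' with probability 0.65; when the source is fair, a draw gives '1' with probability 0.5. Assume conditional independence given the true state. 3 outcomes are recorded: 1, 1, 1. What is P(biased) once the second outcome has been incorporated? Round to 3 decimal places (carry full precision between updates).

0.835

After '1': P(biased) = 0.65·0.7500 / (0.65·0.7500 + 0.5·0.2500) ≈ 0.7959
After '1': P(biased) = 0.65·0.7959 / (0.65·0.7959 + 0.5·0.2041) ≈ 0.8353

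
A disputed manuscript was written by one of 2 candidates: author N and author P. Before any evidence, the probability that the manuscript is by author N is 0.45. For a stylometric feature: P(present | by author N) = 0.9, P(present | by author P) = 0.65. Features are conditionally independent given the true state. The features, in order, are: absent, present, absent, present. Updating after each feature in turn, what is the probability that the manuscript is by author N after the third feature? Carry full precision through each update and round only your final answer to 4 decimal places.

0.0847

Each posterior becomes the prior for the next update.
After 'absent': P(author N) = 0.1·0.4500 / (0.1·0.4500 + 0.35·0.5500) ≈ 0.1895
After 'present': P(author N) = 0.9·0.1895 / (0.9·0.1895 + 0.65·0.8105) ≈ 0.2445
After 'absent': P(author N) = 0.1·0.2445 / (0.1·0.2445 + 0.35·0.7555) ≈ 0.0847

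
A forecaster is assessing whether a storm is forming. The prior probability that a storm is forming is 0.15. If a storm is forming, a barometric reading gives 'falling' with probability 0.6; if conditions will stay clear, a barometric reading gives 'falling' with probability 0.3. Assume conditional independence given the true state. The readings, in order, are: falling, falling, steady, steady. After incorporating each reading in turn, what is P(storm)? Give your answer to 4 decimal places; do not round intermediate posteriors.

0.1873

Apply Bayes' rule sequentially, carrying P(storm) forward.
After 'falling': P(storm) = 0.6·0.1500 / (0.6·0.1500 + 0.3·0.8500) ≈ 0.2609
After 'falling': P(storm) = 0.6·0.2609 / (0.6·0.2609 + 0.3·0.7391) ≈ 0.4138
After 'steady': P(storm) = 0.4·0.4138 / (0.4·0.4138 + 0.7·0.5862) ≈ 0.2874
After 'steady': P(storm) = 0.4·0.2874 / (0.4·0.2874 + 0.7·0.7126) ≈ 0.1873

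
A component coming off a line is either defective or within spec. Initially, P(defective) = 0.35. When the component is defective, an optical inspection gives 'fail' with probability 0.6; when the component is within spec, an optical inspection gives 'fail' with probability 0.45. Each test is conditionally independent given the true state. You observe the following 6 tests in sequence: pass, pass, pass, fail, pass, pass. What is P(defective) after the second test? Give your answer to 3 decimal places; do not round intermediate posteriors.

After 'pass': P(defective) = 0.4·0.3500 / (0.4·0.3500 + 0.55·0.6500) ≈ 0.2814
After 'pass': P(defective) = 0.4·0.2814 / (0.4·0.2814 + 0.55·0.7186) ≈ 0.2217

0.222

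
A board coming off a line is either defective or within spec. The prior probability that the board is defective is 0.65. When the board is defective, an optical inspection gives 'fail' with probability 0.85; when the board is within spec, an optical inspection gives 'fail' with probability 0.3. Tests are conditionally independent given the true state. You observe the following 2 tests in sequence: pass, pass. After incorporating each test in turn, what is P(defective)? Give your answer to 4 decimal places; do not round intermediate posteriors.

After 'pass': P(defective) = 0.15·0.6500 / (0.15·0.6500 + 0.7·0.3500) ≈ 0.2847
After 'pass': P(defective) = 0.15·0.2847 / (0.15·0.2847 + 0.7·0.7153) ≈ 0.0786

0.0786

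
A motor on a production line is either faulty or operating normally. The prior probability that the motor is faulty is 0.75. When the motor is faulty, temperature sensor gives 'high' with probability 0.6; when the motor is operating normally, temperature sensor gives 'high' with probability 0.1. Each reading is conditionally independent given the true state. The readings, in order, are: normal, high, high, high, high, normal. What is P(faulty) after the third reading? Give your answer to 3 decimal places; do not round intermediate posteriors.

0.980

After 'normal': P(faulty) = 0.4·0.7500 / (0.4·0.7500 + 0.9·0.2500) ≈ 0.5714
After 'high': P(faulty) = 0.6·0.5714 / (0.6·0.5714 + 0.1·0.4286) ≈ 0.8889
After 'high': P(faulty) = 0.6·0.8889 / (0.6·0.8889 + 0.1·0.1111) ≈ 0.9796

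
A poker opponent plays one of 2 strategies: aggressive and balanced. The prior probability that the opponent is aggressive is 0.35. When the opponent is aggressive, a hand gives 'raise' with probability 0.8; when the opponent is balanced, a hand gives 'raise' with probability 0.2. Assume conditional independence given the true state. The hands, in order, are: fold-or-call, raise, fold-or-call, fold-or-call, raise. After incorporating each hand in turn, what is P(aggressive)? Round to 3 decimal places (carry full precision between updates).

0.119

After 'fold-or-call': P(aggressive) = 0.2·0.3500 / (0.2·0.3500 + 0.8·0.6500) ≈ 0.1186
After 'raise': P(aggressive) = 0.8·0.1186 / (0.8·0.1186 + 0.2·0.8814) ≈ 0.3500
After 'fold-or-call': P(aggressive) = 0.2·0.3500 / (0.2·0.3500 + 0.8·0.6500) ≈ 0.1186
After 'fold-or-call': P(aggressive) = 0.2·0.1186 / (0.2·0.1186 + 0.8·0.8814) ≈ 0.0326
After 'raise': P(aggressive) = 0.8·0.0326 / (0.8·0.0326 + 0.2·0.9674) ≈ 0.1186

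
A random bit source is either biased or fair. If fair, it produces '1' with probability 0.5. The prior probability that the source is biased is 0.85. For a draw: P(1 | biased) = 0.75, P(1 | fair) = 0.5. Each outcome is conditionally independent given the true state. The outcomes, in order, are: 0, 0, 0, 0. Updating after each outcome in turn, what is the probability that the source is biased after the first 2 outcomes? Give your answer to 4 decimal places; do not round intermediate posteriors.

Apply Bayes' rule sequentially, carrying P(biased) forward.
After '0': P(biased) = 0.25·0.8500 / (0.25·0.8500 + 0.5·0.1500) ≈ 0.7391
After '0': P(biased) = 0.25·0.7391 / (0.25·0.7391 + 0.5·0.2609) ≈ 0.5862

0.5862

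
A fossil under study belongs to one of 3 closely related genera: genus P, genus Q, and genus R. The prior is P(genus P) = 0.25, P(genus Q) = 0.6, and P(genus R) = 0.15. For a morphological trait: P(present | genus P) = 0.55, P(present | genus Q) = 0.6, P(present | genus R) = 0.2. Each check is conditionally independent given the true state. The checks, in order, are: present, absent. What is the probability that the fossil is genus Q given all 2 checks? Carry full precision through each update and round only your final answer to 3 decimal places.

0.626

After 'present': normaliser = 0.55·0.2500 + 0.6·0.6000 + 0.2·0.1500; P(genus P) ≈ 0.2607, P(genus Q) ≈ 0.6825, P(genus R) ≈ 0.0569
After 'absent': normaliser = 0.45·0.2607 + 0.4·0.6825 + 0.8·0.0569; P(genus P) ≈ 0.2692, P(genus Q) ≈ 0.6264, P(genus R) ≈ 0.1044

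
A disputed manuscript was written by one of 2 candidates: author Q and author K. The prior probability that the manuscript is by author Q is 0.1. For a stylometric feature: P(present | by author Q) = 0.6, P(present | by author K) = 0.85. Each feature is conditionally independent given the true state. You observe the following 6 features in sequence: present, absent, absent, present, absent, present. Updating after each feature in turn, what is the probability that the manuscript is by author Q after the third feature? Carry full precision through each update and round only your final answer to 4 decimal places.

0.3580

After 'present': P(author Q) = 0.6·0.1000 / (0.6·0.1000 + 0.85·0.9000) ≈ 0.0727
After 'absent': P(author Q) = 0.4·0.0727 / (0.4·0.0727 + 0.15·0.9273) ≈ 0.1730
After 'absent': P(author Q) = 0.4·0.1730 / (0.4·0.1730 + 0.15·0.8270) ≈ 0.3580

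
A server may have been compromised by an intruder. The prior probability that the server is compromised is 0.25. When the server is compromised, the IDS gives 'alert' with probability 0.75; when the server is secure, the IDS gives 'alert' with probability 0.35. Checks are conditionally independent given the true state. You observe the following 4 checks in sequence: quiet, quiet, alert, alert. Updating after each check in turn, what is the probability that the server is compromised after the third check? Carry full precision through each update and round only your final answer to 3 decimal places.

Each posterior becomes the prior for the next update.
After 'quiet': P(compromised) = 0.25·0.2500 / (0.25·0.2500 + 0.65·0.7500) ≈ 0.1136
After 'quiet': P(compromised) = 0.25·0.1136 / (0.25·0.1136 + 0.65·0.8864) ≈ 0.0470
After 'alert': P(compromised) = 0.75·0.0470 / (0.75·0.0470 + 0.35·0.9530) ≈ 0.0956

0.096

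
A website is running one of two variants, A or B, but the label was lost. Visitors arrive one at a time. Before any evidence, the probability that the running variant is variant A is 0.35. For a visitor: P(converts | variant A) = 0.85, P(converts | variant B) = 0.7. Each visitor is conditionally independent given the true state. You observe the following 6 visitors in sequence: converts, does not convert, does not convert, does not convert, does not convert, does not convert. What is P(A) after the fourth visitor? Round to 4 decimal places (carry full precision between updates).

After 'converts': P(A) = 0.85·0.3500 / (0.85·0.3500 + 0.7·0.6500) ≈ 0.3953
After 'does not convert': P(A) = 0.15·0.3953 / (0.15·0.3953 + 0.3·0.6047) ≈ 0.2464
After 'does not convert': P(A) = 0.15·0.2464 / (0.15·0.2464 + 0.3·0.7536) ≈ 0.1405
After 'does not convert': P(A) = 0.15·0.1405 / (0.15·0.1405 + 0.3·0.8595) ≈ 0.0756

0.0756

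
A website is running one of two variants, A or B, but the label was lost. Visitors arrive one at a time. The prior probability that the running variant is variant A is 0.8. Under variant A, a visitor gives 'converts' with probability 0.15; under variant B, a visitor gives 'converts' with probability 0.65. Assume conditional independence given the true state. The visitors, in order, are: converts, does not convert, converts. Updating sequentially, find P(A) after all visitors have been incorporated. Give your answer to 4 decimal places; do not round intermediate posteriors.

Apply Bayes' rule sequentially, carrying P(A) forward.
After 'converts': P(A) = 0.15·0.8000 / (0.15·0.8000 + 0.65·0.2000) ≈ 0.4800
After 'does not convert': P(A) = 0.85·0.4800 / (0.85·0.4800 + 0.35·0.5200) ≈ 0.6915
After 'converts': P(A) = 0.15·0.6915 / (0.15·0.6915 + 0.65·0.3085) ≈ 0.3409

0.3409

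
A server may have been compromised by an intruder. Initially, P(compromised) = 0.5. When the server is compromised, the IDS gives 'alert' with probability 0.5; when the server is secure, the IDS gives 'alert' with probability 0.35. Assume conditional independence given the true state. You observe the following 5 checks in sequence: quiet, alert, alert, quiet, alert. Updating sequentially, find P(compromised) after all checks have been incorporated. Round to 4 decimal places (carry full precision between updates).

0.6330

Each posterior becomes the prior for the next update.
After 'quiet': P(compromised) = 0.5·0.5000 / (0.5·0.5000 + 0.65·0.5000) ≈ 0.4348
After 'alert': P(compromised) = 0.5·0.4348 / (0.5·0.4348 + 0.35·0.5652) ≈ 0.5236
After 'alert': P(compromised) = 0.5·0.5236 / (0.5·0.5236 + 0.35·0.4764) ≈ 0.6109
After 'quiet': P(compromised) = 0.5·0.6109 / (0.5·0.6109 + 0.65·0.3891) ≈ 0.5470
After 'alert': P(compromised) = 0.5·0.5470 / (0.5·0.5470 + 0.35·0.4530) ≈ 0.6330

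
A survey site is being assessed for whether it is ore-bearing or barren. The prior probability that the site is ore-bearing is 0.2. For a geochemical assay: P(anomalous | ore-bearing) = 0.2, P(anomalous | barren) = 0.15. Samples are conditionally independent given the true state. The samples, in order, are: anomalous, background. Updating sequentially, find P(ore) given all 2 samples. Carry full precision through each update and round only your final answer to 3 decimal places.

0.239

Apply Bayes' rule sequentially, carrying P(ore) forward.
After 'anomalous': P(ore) = 0.2·0.2000 / (0.2·0.2000 + 0.15·0.8000) ≈ 0.2500
After 'background': P(ore) = 0.8·0.2500 / (0.8·0.2500 + 0.85·0.7500) ≈ 0.2388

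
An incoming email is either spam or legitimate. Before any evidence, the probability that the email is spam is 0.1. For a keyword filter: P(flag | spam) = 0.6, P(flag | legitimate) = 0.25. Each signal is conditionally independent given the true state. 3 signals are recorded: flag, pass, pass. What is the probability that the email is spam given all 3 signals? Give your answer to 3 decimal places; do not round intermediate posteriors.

Apply Bayes' rule sequentially, carrying P(spam) forward.
After 'flag': P(spam) = 0.6·0.1000 / (0.6·0.1000 + 0.25·0.9000) ≈ 0.2105
After 'pass': P(spam) = 0.4·0.2105 / (0.4·0.2105 + 0.75·0.7895) ≈ 0.1245
After 'pass': P(spam) = 0.4·0.1245 / (0.4·0.1245 + 0.75·0.8755) ≈ 0.0705

0.071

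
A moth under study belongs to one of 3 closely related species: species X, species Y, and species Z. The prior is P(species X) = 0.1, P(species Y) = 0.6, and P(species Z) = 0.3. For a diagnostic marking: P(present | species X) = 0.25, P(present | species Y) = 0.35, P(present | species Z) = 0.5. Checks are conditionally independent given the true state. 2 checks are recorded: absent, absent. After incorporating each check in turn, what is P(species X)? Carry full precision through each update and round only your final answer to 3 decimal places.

Apply Bayes' rule sequentially, carrying P(species X) forward.
After 'absent': normaliser = 0.75·0.1000 + 0.65·0.6000 + 0.5·0.3000; P(species X) ≈ 0.1220, P(species Y) ≈ 0.6341, P(species Z) ≈ 0.2439
After 'absent': normaliser = 0.75·0.1220 + 0.65·0.6341 + 0.5·0.2439; P(species X) ≈ 0.1462, P(species Y) ≈ 0.6589, P(species Z) ≈ 0.1949

0.146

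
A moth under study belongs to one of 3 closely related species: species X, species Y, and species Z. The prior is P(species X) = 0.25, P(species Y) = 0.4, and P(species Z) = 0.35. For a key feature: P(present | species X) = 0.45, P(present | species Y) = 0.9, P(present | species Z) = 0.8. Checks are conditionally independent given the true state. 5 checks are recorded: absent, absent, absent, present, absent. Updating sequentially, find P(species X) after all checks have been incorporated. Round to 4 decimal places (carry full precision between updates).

0.9551

After 'absent': normaliser = 0.55·0.2500 + 0.1·0.4000 + 0.2·0.3500; P(species X) ≈ 0.5556, P(species Y) ≈ 0.1616, P(species Z) ≈ 0.2828
After 'absent': normaliser = 0.55·0.5556 + 0.1·0.1616 + 0.2·0.2828; P(species X) ≈ 0.8077, P(species Y) ≈ 0.0427, P(species Z) ≈ 0.1495
After 'absent': normaliser = 0.55·0.8077 + 0.1·0.0427 + 0.2·0.1495; P(species X) ≈ 0.9286, P(species Y) ≈ 0.0089, P(species Z) ≈ 0.0625
After 'present': normaliser = 0.45·0.9286 + 0.9·0.0089 + 0.8·0.0625; P(species X) ≈ 0.8780, P(species Y) ≈ 0.0169, P(species Z) ≈ 0.1051
After 'absent': normaliser = 0.55·0.8780 + 0.1·0.0169 + 0.2·0.1051; P(species X) ≈ 0.9551, P(species Y) ≈ 0.0033, P(species Z) ≈ 0.0416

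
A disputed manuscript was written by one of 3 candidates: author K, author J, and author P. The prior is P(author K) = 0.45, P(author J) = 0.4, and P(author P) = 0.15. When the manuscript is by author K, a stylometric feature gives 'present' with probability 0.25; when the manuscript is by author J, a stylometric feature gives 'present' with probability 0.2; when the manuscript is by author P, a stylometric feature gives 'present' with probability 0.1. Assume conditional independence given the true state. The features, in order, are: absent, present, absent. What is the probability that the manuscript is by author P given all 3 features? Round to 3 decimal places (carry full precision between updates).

After 'absent': normaliser = 0.75·0.4500 + 0.8·0.4000 + 0.9·0.1500; P(author K) ≈ 0.4259, P(author J) ≈ 0.4038, P(author P) ≈ 0.1703
After 'present': normaliser = 0.25·0.4259 + 0.2·0.4038 + 0.1·0.1703; P(author K) ≈ 0.5212, P(author J) ≈ 0.3954, P(author P) ≈ 0.0834
After 'absent': normaliser = 0.75·0.5212 + 0.8·0.3954 + 0.9·0.0834; P(author K) ≈ 0.4997, P(author J) ≈ 0.4043, P(author P) ≈ 0.0959

0.096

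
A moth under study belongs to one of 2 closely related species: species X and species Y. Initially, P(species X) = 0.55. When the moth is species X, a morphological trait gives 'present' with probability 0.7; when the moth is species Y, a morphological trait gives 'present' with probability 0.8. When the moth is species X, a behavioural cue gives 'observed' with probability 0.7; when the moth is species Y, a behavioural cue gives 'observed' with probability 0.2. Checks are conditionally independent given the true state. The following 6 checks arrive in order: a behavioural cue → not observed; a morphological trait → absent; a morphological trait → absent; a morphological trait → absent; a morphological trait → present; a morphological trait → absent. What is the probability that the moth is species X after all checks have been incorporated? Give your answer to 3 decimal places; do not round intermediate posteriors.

0.670

After a behavioural cue='not observed': P(species X) = 0.3·0.5500 / (0.3·0.5500 + 0.8·0.4500) ≈ 0.3143
After a morphological trait='absent': P(species X) = 0.3·0.3143 / (0.3·0.3143 + 0.2·0.6857) ≈ 0.4074
After a morphological trait='absent': P(species X) = 0.3·0.4074 / (0.3·0.4074 + 0.2·0.5926) ≈ 0.5077
After a morphological trait='absent': P(species X) = 0.3·0.5077 / (0.3·0.5077 + 0.2·0.4923) ≈ 0.6074
After a morphological trait='present': P(species X) = 0.7·0.6074 / (0.7·0.6074 + 0.8·0.3926) ≈ 0.5751
After a morphological trait='absent': P(species X) = 0.3·0.5751 / (0.3·0.5751 + 0.2·0.4249) ≈ 0.6700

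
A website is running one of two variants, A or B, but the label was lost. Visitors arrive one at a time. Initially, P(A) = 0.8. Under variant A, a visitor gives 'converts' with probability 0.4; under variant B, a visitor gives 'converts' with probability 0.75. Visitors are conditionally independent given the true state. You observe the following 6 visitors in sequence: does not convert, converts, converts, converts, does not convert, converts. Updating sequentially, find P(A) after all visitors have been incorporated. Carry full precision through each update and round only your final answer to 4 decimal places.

After 'does not convert': P(A) = 0.6·0.8000 / (0.6·0.8000 + 0.25·0.2000) ≈ 0.9057
After 'converts': P(A) = 0.4·0.9057 / (0.4·0.9057 + 0.75·0.0943) ≈ 0.8366
After 'converts': P(A) = 0.4·0.8366 / (0.4·0.8366 + 0.75·0.1634) ≈ 0.7320
After 'converts': P(A) = 0.4·0.7320 / (0.4·0.7320 + 0.75·0.2680) ≈ 0.5929
After 'does not convert': P(A) = 0.6·0.5929 / (0.6·0.5929 + 0.25·0.4071) ≈ 0.7775
After 'converts': P(A) = 0.4·0.7775 / (0.4·0.7775 + 0.75·0.2225) ≈ 0.6509

0.6509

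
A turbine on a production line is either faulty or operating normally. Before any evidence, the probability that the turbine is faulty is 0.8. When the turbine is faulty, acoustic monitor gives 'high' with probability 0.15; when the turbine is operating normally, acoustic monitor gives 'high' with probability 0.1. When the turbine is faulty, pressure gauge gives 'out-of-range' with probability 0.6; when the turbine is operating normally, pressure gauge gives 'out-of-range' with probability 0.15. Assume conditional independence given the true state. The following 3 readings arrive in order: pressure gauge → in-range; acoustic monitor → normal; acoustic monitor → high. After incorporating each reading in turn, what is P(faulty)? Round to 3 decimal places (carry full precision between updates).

After pressure gauge='in-range': P(faulty) = 0.4·0.8000 / (0.4·0.8000 + 0.85·0.2000) ≈ 0.6531
After acoustic monitor='normal': P(faulty) = 0.85·0.6531 / (0.85·0.6531 + 0.9·0.3469) ≈ 0.6400
After acoustic monitor='high': P(faulty) = 0.15·0.6400 / (0.15·0.6400 + 0.1·0.3600) ≈ 0.7273

0.727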